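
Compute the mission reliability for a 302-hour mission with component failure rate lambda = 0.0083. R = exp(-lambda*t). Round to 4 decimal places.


lambda = 0.0083
mission_time = 302
lambda * t = 0.0083 * 302 = 2.5066
R = exp(-2.5066)
R = 0.0815

0.0815


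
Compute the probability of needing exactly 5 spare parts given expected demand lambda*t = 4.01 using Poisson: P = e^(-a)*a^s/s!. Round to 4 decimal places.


a = 4.01, s = 5
e^(-a) = e^(-4.01) = 0.0181
a^s = 4.01^5 = 1036.8642
s! = 120
P = 0.0181 * 1036.8642 / 120
P = 0.1567

0.1567


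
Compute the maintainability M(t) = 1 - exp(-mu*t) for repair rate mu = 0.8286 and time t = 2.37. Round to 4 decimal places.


mu = 0.8286, t = 2.37
mu * t = 0.8286 * 2.37 = 1.9638
exp(-1.9638) = 0.1403
M(t) = 1 - 0.1403
M(t) = 0.8597

0.8597


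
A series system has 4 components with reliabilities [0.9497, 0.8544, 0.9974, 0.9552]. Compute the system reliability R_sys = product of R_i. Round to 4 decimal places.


Components: [0.9497, 0.8544, 0.9974, 0.9552]
After component 1 (R=0.9497): product = 0.9497
After component 2 (R=0.8544): product = 0.8114
After component 3 (R=0.9974): product = 0.8093
After component 4 (R=0.9552): product = 0.7731
R_sys = 0.7731

0.7731


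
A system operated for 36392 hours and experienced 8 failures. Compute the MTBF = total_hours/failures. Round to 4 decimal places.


total_hours = 36392
failures = 8
MTBF = 36392 / 8
MTBF = 4549.0

4549.0


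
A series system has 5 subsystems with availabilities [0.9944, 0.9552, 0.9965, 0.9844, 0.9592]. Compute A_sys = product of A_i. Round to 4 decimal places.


Subsystems: [0.9944, 0.9552, 0.9965, 0.9844, 0.9592]
After subsystem 1 (A=0.9944): product = 0.9944
After subsystem 2 (A=0.9552): product = 0.9499
After subsystem 3 (A=0.9965): product = 0.9465
After subsystem 4 (A=0.9844): product = 0.9318
After subsystem 5 (A=0.9592): product = 0.8937
A_sys = 0.8937

0.8937


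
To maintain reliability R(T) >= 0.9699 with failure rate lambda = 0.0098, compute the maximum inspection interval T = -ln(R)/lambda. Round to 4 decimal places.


R_target = 0.9699
lambda = 0.0098
-ln(0.9699) = 0.0306
T = 0.0306 / 0.0098
T = 3.1186

3.1186


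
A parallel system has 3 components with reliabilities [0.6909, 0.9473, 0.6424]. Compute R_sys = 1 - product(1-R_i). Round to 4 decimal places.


Components: [0.6909, 0.9473, 0.6424]
(1 - 0.6909) = 0.3091, running product = 0.3091
(1 - 0.9473) = 0.0527, running product = 0.0163
(1 - 0.6424) = 0.3576, running product = 0.0058
Product of (1-R_i) = 0.0058
R_sys = 1 - 0.0058 = 0.9942

0.9942


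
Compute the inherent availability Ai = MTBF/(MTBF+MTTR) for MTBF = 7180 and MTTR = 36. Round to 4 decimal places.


MTBF = 7180
MTTR = 36
MTBF + MTTR = 7216
Ai = 7180 / 7216
Ai = 0.995

0.995


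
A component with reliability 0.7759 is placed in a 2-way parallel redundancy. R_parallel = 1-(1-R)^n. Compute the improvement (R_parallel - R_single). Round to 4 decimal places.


R_single = 0.7759, n = 2
1 - R_single = 0.2241
(1 - R_single)^n = 0.2241^2 = 0.0502
R_parallel = 1 - 0.0502 = 0.9498
Improvement = 0.9498 - 0.7759
Improvement = 0.1739

0.1739


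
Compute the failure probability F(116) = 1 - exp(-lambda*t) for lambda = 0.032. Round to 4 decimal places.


lambda = 0.032, t = 116
lambda * t = 3.712
exp(-3.712) = 0.0244
F(t) = 1 - 0.0244
F(t) = 0.9756

0.9756


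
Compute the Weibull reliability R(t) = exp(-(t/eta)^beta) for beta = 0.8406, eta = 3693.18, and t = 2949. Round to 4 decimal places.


beta = 0.8406, eta = 3693.18, t = 2949
t/eta = 2949 / 3693.18 = 0.7985
(t/eta)^beta = 0.7985^0.8406 = 0.8277
R(t) = exp(-0.8277)
R(t) = 0.4371

0.4371


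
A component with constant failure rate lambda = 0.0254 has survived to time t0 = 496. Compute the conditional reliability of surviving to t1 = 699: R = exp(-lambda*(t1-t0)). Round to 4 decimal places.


lambda = 0.0254
t0 = 496, t1 = 699
t1 - t0 = 203
lambda * (t1-t0) = 0.0254 * 203 = 5.1562
R = exp(-5.1562)
R = 0.0058

0.0058


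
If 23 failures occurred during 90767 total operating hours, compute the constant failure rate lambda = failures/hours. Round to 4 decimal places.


failures = 23
total_hours = 90767
lambda = 23 / 90767
lambda = 0.0003

0.0003


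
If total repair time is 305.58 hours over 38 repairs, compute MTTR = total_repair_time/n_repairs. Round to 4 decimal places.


total_repair_time = 305.58
n_repairs = 38
MTTR = 305.58 / 38
MTTR = 8.0416

8.0416


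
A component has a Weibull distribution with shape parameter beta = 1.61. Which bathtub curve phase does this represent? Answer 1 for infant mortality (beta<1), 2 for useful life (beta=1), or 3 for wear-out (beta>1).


beta = 1.61
Compare beta to 1:
beta < 1 => infant mortality (phase 1)
beta = 1 => useful life (phase 2)
beta > 1 => wear-out (phase 3)
Since beta = 1.61, this is wear-out (increasing failure rate)
Phase = 3

3


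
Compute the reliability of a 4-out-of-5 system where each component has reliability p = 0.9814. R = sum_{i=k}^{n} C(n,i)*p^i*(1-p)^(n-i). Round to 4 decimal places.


k = 4, n = 5, p = 0.9814
i=4: C(5,4)=5 * 0.9814^4 * 0.0186^1 = 0.0863
i=5: C(5,5)=1 * 0.9814^5 * 0.0186^0 = 0.9104
R = sum of terms = 0.9967

0.9967


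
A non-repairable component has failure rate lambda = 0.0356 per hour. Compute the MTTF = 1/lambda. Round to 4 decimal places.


lambda = 0.0356
MTTF = 1 / 0.0356
MTTF = 28.0899

28.0899


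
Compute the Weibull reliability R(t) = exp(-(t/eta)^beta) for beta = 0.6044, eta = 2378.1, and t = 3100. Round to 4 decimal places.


beta = 0.6044, eta = 2378.1, t = 3100
t/eta = 3100 / 2378.1 = 1.3036
(t/eta)^beta = 1.3036^0.6044 = 1.1738
R(t) = exp(-1.1738)
R(t) = 0.3092

0.3092


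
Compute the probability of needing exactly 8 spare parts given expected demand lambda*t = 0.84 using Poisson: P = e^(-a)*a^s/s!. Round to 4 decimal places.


a = 0.84, s = 8
e^(-a) = e^(-0.84) = 0.4317
a^s = 0.84^8 = 0.2479
s! = 40320
P = 0.4317 * 0.2479 / 40320
P = 0.0

0.0


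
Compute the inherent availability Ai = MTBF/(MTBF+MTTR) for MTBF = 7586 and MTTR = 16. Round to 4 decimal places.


MTBF = 7586
MTTR = 16
MTBF + MTTR = 7602
Ai = 7586 / 7602
Ai = 0.9979

0.9979


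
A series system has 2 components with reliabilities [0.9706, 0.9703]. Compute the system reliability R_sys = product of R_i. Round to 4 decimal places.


Components: [0.9706, 0.9703]
After component 1 (R=0.9706): product = 0.9706
After component 2 (R=0.9703): product = 0.9418
R_sys = 0.9418

0.9418


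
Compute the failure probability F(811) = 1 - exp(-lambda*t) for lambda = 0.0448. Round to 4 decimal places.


lambda = 0.0448, t = 811
lambda * t = 36.3328
exp(-36.3328) = 0.0
F(t) = 1 - 0.0
F(t) = 1.0

1.0


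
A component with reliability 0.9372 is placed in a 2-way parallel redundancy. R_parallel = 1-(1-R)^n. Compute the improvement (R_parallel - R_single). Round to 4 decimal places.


R_single = 0.9372, n = 2
1 - R_single = 0.0628
(1 - R_single)^n = 0.0628^2 = 0.0039
R_parallel = 1 - 0.0039 = 0.9961
Improvement = 0.9961 - 0.9372
Improvement = 0.0589

0.0589


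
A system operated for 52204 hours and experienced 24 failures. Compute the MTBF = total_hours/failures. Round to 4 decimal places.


total_hours = 52204
failures = 24
MTBF = 52204 / 24
MTBF = 2175.1667

2175.1667


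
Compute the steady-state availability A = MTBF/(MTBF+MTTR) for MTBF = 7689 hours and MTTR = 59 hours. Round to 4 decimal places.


MTBF = 7689
MTTR = 59
MTBF + MTTR = 7748
A = 7689 / 7748
A = 0.9924

0.9924


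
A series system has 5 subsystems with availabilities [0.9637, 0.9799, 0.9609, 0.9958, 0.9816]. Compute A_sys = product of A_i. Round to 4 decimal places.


Subsystems: [0.9637, 0.9799, 0.9609, 0.9958, 0.9816]
After subsystem 1 (A=0.9637): product = 0.9637
After subsystem 2 (A=0.9799): product = 0.9443
After subsystem 3 (A=0.9609): product = 0.9074
After subsystem 4 (A=0.9958): product = 0.9036
After subsystem 5 (A=0.9816): product = 0.887
A_sys = 0.887

0.887


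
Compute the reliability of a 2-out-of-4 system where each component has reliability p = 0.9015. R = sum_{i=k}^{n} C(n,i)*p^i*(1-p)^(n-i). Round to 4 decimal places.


k = 2, n = 4, p = 0.9015
i=2: C(4,2)=6 * 0.9015^2 * 0.0985^2 = 0.0473
i=3: C(4,3)=4 * 0.9015^3 * 0.0985^1 = 0.2887
i=4: C(4,4)=1 * 0.9015^4 * 0.0985^0 = 0.6605
R = sum of terms = 0.9965

0.9965


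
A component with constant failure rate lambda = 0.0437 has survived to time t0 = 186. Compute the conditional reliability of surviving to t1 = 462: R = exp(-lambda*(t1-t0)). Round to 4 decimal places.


lambda = 0.0437
t0 = 186, t1 = 462
t1 - t0 = 276
lambda * (t1-t0) = 0.0437 * 276 = 12.0612
R = exp(-12.0612)
R = 0.0

0.0


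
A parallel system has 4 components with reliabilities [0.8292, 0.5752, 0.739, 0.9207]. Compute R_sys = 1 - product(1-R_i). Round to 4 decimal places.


Components: [0.8292, 0.5752, 0.739, 0.9207]
(1 - 0.8292) = 0.1708, running product = 0.1708
(1 - 0.5752) = 0.4248, running product = 0.0726
(1 - 0.739) = 0.261, running product = 0.0189
(1 - 0.9207) = 0.0793, running product = 0.0015
Product of (1-R_i) = 0.0015
R_sys = 1 - 0.0015 = 0.9985

0.9985


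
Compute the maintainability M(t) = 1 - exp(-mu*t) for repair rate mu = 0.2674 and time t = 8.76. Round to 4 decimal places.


mu = 0.2674, t = 8.76
mu * t = 0.2674 * 8.76 = 2.3424
exp(-2.3424) = 0.0961
M(t) = 1 - 0.0961
M(t) = 0.9039

0.9039


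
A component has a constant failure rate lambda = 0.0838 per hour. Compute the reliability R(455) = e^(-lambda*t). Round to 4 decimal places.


lambda = 0.0838
t = 455
lambda * t = 38.129
R(t) = e^(-38.129)
R(t) = 0.0

0.0


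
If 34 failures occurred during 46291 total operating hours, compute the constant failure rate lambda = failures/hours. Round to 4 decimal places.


failures = 34
total_hours = 46291
lambda = 34 / 46291
lambda = 0.0007

0.0007


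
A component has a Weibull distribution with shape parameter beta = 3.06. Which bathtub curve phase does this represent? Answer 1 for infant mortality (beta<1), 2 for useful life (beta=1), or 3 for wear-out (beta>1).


beta = 3.06
Compare beta to 1:
beta < 1 => infant mortality (phase 1)
beta = 1 => useful life (phase 2)
beta > 1 => wear-out (phase 3)
Since beta = 3.06, this is wear-out (increasing failure rate)
Phase = 3

3


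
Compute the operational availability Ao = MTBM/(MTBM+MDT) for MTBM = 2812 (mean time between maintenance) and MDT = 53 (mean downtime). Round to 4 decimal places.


MTBM = 2812
MDT = 53
MTBM + MDT = 2865
Ao = 2812 / 2865
Ao = 0.9815

0.9815


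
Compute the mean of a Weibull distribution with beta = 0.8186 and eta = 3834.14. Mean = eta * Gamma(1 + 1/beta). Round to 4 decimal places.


beta = 0.8186, eta = 3834.14
1/beta = 1.2216
1 + 1/beta = 2.2216
Gamma(2.2216) = 1.115
Mean = 3834.14 * 1.115
Mean = 4274.988

4274.988


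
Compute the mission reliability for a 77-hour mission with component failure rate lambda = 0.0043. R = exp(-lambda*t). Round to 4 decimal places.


lambda = 0.0043
mission_time = 77
lambda * t = 0.0043 * 77 = 0.3311
R = exp(-0.3311)
R = 0.7181

0.7181


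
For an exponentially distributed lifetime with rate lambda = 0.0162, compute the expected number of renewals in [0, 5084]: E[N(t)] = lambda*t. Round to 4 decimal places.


lambda = 0.0162
t = 5084
E[N(t)] = lambda * t
E[N(t)] = 0.0162 * 5084
E[N(t)] = 82.3608

82.3608


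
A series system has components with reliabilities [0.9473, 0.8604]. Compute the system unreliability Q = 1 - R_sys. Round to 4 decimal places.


Components: [0.9473, 0.8604]
After component 1: product = 0.9473
After component 2: product = 0.8151
R_sys = 0.8151
Q = 1 - 0.8151 = 0.1849

0.1849


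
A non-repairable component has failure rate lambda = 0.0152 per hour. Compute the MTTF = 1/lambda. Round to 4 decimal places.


lambda = 0.0152
MTTF = 1 / 0.0152
MTTF = 65.7895

65.7895


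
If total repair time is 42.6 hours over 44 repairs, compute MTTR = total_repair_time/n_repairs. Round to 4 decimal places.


total_repair_time = 42.6
n_repairs = 44
MTTR = 42.6 / 44
MTTR = 0.9682

0.9682


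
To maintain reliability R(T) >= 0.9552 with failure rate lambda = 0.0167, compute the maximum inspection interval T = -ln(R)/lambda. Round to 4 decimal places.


R_target = 0.9552
lambda = 0.0167
-ln(0.9552) = 0.0458
T = 0.0458 / 0.0167
T = 2.7446

2.7446


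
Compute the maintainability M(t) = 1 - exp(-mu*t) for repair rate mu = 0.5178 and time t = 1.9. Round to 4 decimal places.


mu = 0.5178, t = 1.9
mu * t = 0.5178 * 1.9 = 0.9838
exp(-0.9838) = 0.3739
M(t) = 1 - 0.3739
M(t) = 0.6261

0.6261


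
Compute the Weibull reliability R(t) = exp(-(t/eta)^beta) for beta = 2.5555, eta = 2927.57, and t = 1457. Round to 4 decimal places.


beta = 2.5555, eta = 2927.57, t = 1457
t/eta = 1457 / 2927.57 = 0.4977
(t/eta)^beta = 0.4977^2.5555 = 0.1681
R(t) = exp(-0.1681)
R(t) = 0.8453

0.8453


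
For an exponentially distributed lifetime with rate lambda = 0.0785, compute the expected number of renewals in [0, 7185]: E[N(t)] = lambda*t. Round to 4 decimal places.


lambda = 0.0785
t = 7185
E[N(t)] = lambda * t
E[N(t)] = 0.0785 * 7185
E[N(t)] = 564.0225

564.0225


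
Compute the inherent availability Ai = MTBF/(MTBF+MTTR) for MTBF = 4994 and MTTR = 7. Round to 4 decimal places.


MTBF = 4994
MTTR = 7
MTBF + MTTR = 5001
Ai = 4994 / 5001
Ai = 0.9986

0.9986


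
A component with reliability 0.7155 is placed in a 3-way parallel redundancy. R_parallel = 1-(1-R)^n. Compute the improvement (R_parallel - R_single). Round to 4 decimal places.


R_single = 0.7155, n = 3
1 - R_single = 0.2845
(1 - R_single)^n = 0.2845^3 = 0.023
R_parallel = 1 - 0.023 = 0.977
Improvement = 0.977 - 0.7155
Improvement = 0.2615

0.2615


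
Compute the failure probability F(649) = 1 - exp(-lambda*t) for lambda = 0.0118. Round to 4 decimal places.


lambda = 0.0118, t = 649
lambda * t = 7.6582
exp(-7.6582) = 0.0005
F(t) = 1 - 0.0005
F(t) = 0.9995

0.9995


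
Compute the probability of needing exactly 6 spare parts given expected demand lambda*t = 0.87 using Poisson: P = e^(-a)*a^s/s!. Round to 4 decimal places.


a = 0.87, s = 6
e^(-a) = e^(-0.87) = 0.419
a^s = 0.87^6 = 0.4336
s! = 720
P = 0.419 * 0.4336 / 720
P = 0.0003

0.0003


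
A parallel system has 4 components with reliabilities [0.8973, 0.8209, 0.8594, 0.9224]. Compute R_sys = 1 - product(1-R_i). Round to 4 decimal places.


Components: [0.8973, 0.8209, 0.8594, 0.9224]
(1 - 0.8973) = 0.1027, running product = 0.1027
(1 - 0.8209) = 0.1791, running product = 0.0184
(1 - 0.8594) = 0.1406, running product = 0.0026
(1 - 0.9224) = 0.0776, running product = 0.0002
Product of (1-R_i) = 0.0002
R_sys = 1 - 0.0002 = 0.9998

0.9998


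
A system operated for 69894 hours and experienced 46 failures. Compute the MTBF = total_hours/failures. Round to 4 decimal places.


total_hours = 69894
failures = 46
MTBF = 69894 / 46
MTBF = 1519.4348

1519.4348


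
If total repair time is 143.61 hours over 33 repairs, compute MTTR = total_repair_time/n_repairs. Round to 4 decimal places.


total_repair_time = 143.61
n_repairs = 33
MTTR = 143.61 / 33
MTTR = 4.3518

4.3518


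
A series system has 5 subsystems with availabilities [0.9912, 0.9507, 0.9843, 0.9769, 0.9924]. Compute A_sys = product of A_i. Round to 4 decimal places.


Subsystems: [0.9912, 0.9507, 0.9843, 0.9769, 0.9924]
After subsystem 1 (A=0.9912): product = 0.9912
After subsystem 2 (A=0.9507): product = 0.9423
After subsystem 3 (A=0.9843): product = 0.9275
After subsystem 4 (A=0.9769): product = 0.9061
After subsystem 5 (A=0.9924): product = 0.8992
A_sys = 0.8992

0.8992


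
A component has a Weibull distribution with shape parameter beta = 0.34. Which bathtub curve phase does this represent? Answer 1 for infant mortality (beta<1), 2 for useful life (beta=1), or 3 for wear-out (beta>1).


beta = 0.34
Compare beta to 1:
beta < 1 => infant mortality (phase 1)
beta = 1 => useful life (phase 2)
beta > 1 => wear-out (phase 3)
Since beta = 0.34, this is infant mortality (decreasing failure rate)
Phase = 1

1


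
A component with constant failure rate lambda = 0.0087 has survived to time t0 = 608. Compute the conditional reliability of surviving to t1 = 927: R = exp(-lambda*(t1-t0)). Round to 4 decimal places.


lambda = 0.0087
t0 = 608, t1 = 927
t1 - t0 = 319
lambda * (t1-t0) = 0.0087 * 319 = 2.7753
R = exp(-2.7753)
R = 0.0623

0.0623


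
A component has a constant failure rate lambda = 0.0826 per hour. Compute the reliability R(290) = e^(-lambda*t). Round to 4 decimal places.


lambda = 0.0826
t = 290
lambda * t = 23.954
R(t) = e^(-23.954)
R(t) = 0.0

0.0


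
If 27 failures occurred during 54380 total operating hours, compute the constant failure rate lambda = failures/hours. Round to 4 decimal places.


failures = 27
total_hours = 54380
lambda = 27 / 54380
lambda = 0.0005

0.0005


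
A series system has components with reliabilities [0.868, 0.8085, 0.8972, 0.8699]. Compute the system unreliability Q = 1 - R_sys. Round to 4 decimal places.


Components: [0.868, 0.8085, 0.8972, 0.8699]
After component 1: product = 0.868
After component 2: product = 0.7018
After component 3: product = 0.6296
After component 4: product = 0.5477
R_sys = 0.5477
Q = 1 - 0.5477 = 0.4523

0.4523


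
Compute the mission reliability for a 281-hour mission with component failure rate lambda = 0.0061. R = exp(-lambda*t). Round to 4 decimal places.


lambda = 0.0061
mission_time = 281
lambda * t = 0.0061 * 281 = 1.7141
R = exp(-1.7141)
R = 0.1801

0.1801


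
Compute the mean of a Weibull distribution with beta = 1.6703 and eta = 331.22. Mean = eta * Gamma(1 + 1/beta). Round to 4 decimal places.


beta = 1.6703, eta = 331.22
1/beta = 0.5987
1 + 1/beta = 1.5987
Gamma(1.5987) = 0.8934
Mean = 331.22 * 0.8934
Mean = 295.9017

295.9017


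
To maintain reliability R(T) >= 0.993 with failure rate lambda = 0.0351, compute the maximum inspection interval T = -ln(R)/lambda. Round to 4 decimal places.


R_target = 0.993
lambda = 0.0351
-ln(0.993) = 0.007
T = 0.007 / 0.0351
T = 0.2001

0.2001


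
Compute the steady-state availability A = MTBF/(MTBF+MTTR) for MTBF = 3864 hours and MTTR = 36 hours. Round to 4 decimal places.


MTBF = 3864
MTTR = 36
MTBF + MTTR = 3900
A = 3864 / 3900
A = 0.9908

0.9908


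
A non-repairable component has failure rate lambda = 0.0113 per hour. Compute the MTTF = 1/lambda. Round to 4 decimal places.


lambda = 0.0113
MTTF = 1 / 0.0113
MTTF = 88.4956

88.4956


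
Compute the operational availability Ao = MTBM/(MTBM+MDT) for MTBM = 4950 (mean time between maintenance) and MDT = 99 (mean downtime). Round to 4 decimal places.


MTBM = 4950
MDT = 99
MTBM + MDT = 5049
Ao = 4950 / 5049
Ao = 0.9804

0.9804


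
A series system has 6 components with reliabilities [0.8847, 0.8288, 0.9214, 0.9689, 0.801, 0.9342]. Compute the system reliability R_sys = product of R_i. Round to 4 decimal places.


Components: [0.8847, 0.8288, 0.9214, 0.9689, 0.801, 0.9342]
After component 1 (R=0.8847): product = 0.8847
After component 2 (R=0.8288): product = 0.7332
After component 3 (R=0.9214): product = 0.6756
After component 4 (R=0.9689): product = 0.6546
After component 5 (R=0.801): product = 0.5243
After component 6 (R=0.9342): product = 0.4898
R_sys = 0.4898

0.4898


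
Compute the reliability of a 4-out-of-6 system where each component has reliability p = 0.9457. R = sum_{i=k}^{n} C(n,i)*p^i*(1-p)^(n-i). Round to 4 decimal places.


k = 4, n = 6, p = 0.9457
i=4: C(6,4)=15 * 0.9457^4 * 0.0543^2 = 0.0354
i=5: C(6,5)=6 * 0.9457^5 * 0.0543^1 = 0.2464
i=6: C(6,6)=1 * 0.9457^6 * 0.0543^0 = 0.7154
R = sum of terms = 0.9972

0.9972


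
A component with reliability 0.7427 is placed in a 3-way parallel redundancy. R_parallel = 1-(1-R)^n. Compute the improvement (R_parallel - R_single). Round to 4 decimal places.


R_single = 0.7427, n = 3
1 - R_single = 0.2573
(1 - R_single)^n = 0.2573^3 = 0.017
R_parallel = 1 - 0.017 = 0.983
Improvement = 0.983 - 0.7427
Improvement = 0.2403

0.2403


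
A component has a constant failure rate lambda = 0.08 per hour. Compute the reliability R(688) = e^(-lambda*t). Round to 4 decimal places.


lambda = 0.08
t = 688
lambda * t = 55.04
R(t) = e^(-55.04)
R(t) = 0.0

0.0


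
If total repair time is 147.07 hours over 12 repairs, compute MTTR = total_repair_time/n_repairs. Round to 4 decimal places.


total_repair_time = 147.07
n_repairs = 12
MTTR = 147.07 / 12
MTTR = 12.2558

12.2558


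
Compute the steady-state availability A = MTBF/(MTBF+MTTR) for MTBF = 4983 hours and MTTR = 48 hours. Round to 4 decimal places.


MTBF = 4983
MTTR = 48
MTBF + MTTR = 5031
A = 4983 / 5031
A = 0.9905

0.9905


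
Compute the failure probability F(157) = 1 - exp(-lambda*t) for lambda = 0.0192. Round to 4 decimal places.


lambda = 0.0192, t = 157
lambda * t = 3.0144
exp(-3.0144) = 0.0491
F(t) = 1 - 0.0491
F(t) = 0.9509

0.9509


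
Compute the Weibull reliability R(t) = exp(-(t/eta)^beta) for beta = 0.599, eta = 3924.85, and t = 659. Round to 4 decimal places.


beta = 0.599, eta = 3924.85, t = 659
t/eta = 659 / 3924.85 = 0.1679
(t/eta)^beta = 0.1679^0.599 = 0.3434
R(t) = exp(-0.3434)
R(t) = 0.7093

0.7093


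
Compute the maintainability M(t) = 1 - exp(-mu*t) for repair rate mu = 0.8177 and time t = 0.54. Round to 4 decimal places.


mu = 0.8177, t = 0.54
mu * t = 0.8177 * 0.54 = 0.4416
exp(-0.4416) = 0.643
M(t) = 1 - 0.643
M(t) = 0.357

0.357


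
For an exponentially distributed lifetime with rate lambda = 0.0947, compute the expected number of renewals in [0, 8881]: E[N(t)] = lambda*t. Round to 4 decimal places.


lambda = 0.0947
t = 8881
E[N(t)] = lambda * t
E[N(t)] = 0.0947 * 8881
E[N(t)] = 841.0307

841.0307


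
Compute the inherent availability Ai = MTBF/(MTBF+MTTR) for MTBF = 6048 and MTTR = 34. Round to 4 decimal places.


MTBF = 6048
MTTR = 34
MTBF + MTTR = 6082
Ai = 6048 / 6082
Ai = 0.9944

0.9944


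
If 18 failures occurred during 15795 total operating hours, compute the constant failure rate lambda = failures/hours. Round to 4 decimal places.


failures = 18
total_hours = 15795
lambda = 18 / 15795
lambda = 0.0011

0.0011


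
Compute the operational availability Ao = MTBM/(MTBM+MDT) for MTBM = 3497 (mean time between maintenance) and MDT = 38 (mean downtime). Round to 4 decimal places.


MTBM = 3497
MDT = 38
MTBM + MDT = 3535
Ao = 3497 / 3535
Ao = 0.9893

0.9893


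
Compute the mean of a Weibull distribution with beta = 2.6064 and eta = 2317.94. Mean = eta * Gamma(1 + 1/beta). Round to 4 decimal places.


beta = 2.6064, eta = 2317.94
1/beta = 0.3837
1 + 1/beta = 1.3837
Gamma(1.3837) = 0.8883
Mean = 2317.94 * 0.8883
Mean = 2058.9697

2058.9697


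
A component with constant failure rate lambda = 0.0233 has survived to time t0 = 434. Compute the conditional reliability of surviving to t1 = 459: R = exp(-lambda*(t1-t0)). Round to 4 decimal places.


lambda = 0.0233
t0 = 434, t1 = 459
t1 - t0 = 25
lambda * (t1-t0) = 0.0233 * 25 = 0.5825
R = exp(-0.5825)
R = 0.5585

0.5585


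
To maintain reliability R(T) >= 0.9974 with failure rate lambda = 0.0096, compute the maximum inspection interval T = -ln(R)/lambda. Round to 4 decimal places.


R_target = 0.9974
lambda = 0.0096
-ln(0.9974) = 0.0026
T = 0.0026 / 0.0096
T = 0.2712

0.2712


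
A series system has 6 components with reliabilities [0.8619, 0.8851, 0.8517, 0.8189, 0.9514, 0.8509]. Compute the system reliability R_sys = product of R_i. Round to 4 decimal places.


Components: [0.8619, 0.8851, 0.8517, 0.8189, 0.9514, 0.8509]
After component 1 (R=0.8619): product = 0.8619
After component 2 (R=0.8851): product = 0.7629
After component 3 (R=0.8517): product = 0.6497
After component 4 (R=0.8189): product = 0.5321
After component 5 (R=0.9514): product = 0.5062
After component 6 (R=0.8509): product = 0.4307
R_sys = 0.4307

0.4307


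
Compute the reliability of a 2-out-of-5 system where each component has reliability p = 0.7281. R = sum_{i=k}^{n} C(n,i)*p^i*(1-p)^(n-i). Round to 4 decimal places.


k = 2, n = 5, p = 0.7281
i=2: C(5,2)=10 * 0.7281^2 * 0.2719^3 = 0.1066
i=3: C(5,3)=10 * 0.7281^3 * 0.2719^2 = 0.2854
i=4: C(5,4)=5 * 0.7281^4 * 0.2719^1 = 0.3821
i=5: C(5,5)=1 * 0.7281^5 * 0.2719^0 = 0.2046
R = sum of terms = 0.9786

0.9786


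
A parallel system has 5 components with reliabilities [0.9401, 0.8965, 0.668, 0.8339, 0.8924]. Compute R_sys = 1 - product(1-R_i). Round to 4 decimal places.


Components: [0.9401, 0.8965, 0.668, 0.8339, 0.8924]
(1 - 0.9401) = 0.0599, running product = 0.0599
(1 - 0.8965) = 0.1035, running product = 0.0062
(1 - 0.668) = 0.332, running product = 0.0021
(1 - 0.8339) = 0.1661, running product = 0.0003
(1 - 0.8924) = 0.1076, running product = 0.0
Product of (1-R_i) = 0.0
R_sys = 1 - 0.0 = 1.0

1.0


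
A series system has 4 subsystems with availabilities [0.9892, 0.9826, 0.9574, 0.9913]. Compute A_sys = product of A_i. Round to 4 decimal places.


Subsystems: [0.9892, 0.9826, 0.9574, 0.9913]
After subsystem 1 (A=0.9892): product = 0.9892
After subsystem 2 (A=0.9826): product = 0.972
After subsystem 3 (A=0.9574): product = 0.9306
After subsystem 4 (A=0.9913): product = 0.9225
A_sys = 0.9225

0.9225


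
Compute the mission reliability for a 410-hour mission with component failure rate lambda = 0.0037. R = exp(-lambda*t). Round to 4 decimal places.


lambda = 0.0037
mission_time = 410
lambda * t = 0.0037 * 410 = 1.517
R = exp(-1.517)
R = 0.2194

0.2194


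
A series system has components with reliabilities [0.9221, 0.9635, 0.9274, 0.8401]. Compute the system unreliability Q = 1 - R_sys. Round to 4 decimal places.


Components: [0.9221, 0.9635, 0.9274, 0.8401]
After component 1: product = 0.9221
After component 2: product = 0.8884
After component 3: product = 0.8239
After component 4: product = 0.6922
R_sys = 0.6922
Q = 1 - 0.6922 = 0.3078

0.3078


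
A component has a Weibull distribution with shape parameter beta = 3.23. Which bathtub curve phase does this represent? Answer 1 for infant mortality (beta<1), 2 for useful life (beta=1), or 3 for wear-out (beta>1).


beta = 3.23
Compare beta to 1:
beta < 1 => infant mortality (phase 1)
beta = 1 => useful life (phase 2)
beta > 1 => wear-out (phase 3)
Since beta = 3.23, this is wear-out (increasing failure rate)
Phase = 3

3


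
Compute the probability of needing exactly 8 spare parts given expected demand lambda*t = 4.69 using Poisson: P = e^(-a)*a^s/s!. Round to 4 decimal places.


a = 4.69, s = 8
e^(-a) = e^(-4.69) = 0.0092
a^s = 4.69^8 = 234089.9354
s! = 40320
P = 0.0092 * 234089.9354 / 40320
P = 0.0533

0.0533


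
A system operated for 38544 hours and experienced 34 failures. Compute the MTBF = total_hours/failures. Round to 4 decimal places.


total_hours = 38544
failures = 34
MTBF = 38544 / 34
MTBF = 1133.6471

1133.6471


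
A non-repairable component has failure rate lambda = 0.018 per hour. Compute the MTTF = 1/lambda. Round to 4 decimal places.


lambda = 0.018
MTTF = 1 / 0.018
MTTF = 55.5556

55.5556


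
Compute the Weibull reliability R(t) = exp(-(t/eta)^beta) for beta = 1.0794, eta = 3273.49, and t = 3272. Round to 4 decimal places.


beta = 1.0794, eta = 3273.49, t = 3272
t/eta = 3272 / 3273.49 = 0.9995
(t/eta)^beta = 0.9995^1.0794 = 0.9995
R(t) = exp(-0.9995)
R(t) = 0.3681

0.3681


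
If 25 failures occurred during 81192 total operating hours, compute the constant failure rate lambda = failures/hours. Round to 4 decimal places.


failures = 25
total_hours = 81192
lambda = 25 / 81192
lambda = 0.0003

0.0003


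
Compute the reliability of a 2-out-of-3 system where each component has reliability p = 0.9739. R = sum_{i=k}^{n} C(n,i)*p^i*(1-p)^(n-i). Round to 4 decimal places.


k = 2, n = 3, p = 0.9739
i=2: C(3,2)=3 * 0.9739^2 * 0.0261^1 = 0.0743
i=3: C(3,3)=1 * 0.9739^3 * 0.0261^0 = 0.9237
R = sum of terms = 0.998

0.998


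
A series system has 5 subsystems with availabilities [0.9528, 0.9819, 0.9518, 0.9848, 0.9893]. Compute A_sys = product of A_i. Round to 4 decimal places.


Subsystems: [0.9528, 0.9819, 0.9518, 0.9848, 0.9893]
After subsystem 1 (A=0.9528): product = 0.9528
After subsystem 2 (A=0.9819): product = 0.9356
After subsystem 3 (A=0.9518): product = 0.8905
After subsystem 4 (A=0.9848): product = 0.8769
After subsystem 5 (A=0.9893): product = 0.8675
A_sys = 0.8675

0.8675


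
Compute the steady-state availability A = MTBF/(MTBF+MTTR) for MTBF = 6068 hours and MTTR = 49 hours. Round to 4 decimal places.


MTBF = 6068
MTTR = 49
MTBF + MTTR = 6117
A = 6068 / 6117
A = 0.992

0.992


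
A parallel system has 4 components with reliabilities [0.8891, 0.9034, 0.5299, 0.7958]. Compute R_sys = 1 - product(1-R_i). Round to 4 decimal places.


Components: [0.8891, 0.9034, 0.5299, 0.7958]
(1 - 0.8891) = 0.1109, running product = 0.1109
(1 - 0.9034) = 0.0966, running product = 0.0107
(1 - 0.5299) = 0.4701, running product = 0.005
(1 - 0.7958) = 0.2042, running product = 0.001
Product of (1-R_i) = 0.001
R_sys = 1 - 0.001 = 0.999

0.999


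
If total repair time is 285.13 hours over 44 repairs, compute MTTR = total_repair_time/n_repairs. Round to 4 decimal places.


total_repair_time = 285.13
n_repairs = 44
MTTR = 285.13 / 44
MTTR = 6.4802

6.4802


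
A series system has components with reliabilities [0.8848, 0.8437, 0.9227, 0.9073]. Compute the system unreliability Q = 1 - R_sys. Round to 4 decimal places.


Components: [0.8848, 0.8437, 0.9227, 0.9073]
After component 1: product = 0.8848
After component 2: product = 0.7465
After component 3: product = 0.6888
After component 4: product = 0.6249
R_sys = 0.6249
Q = 1 - 0.6249 = 0.3751

0.3751


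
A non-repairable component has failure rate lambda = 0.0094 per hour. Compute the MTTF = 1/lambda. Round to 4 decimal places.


lambda = 0.0094
MTTF = 1 / 0.0094
MTTF = 106.383

106.383


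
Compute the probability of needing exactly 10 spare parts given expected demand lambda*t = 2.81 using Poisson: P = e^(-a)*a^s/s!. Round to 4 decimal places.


a = 2.81, s = 10
e^(-a) = e^(-2.81) = 0.0602
a^s = 2.81^10 = 30694.6863
s! = 3628800
P = 0.0602 * 30694.6863 / 3628800
P = 0.0005

0.0005


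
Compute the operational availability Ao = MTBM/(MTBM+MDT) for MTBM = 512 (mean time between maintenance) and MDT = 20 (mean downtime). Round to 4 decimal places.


MTBM = 512
MDT = 20
MTBM + MDT = 532
Ao = 512 / 532
Ao = 0.9624

0.9624


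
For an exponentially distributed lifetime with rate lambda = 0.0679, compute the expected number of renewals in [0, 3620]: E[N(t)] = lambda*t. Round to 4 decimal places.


lambda = 0.0679
t = 3620
E[N(t)] = lambda * t
E[N(t)] = 0.0679 * 3620
E[N(t)] = 245.798

245.798


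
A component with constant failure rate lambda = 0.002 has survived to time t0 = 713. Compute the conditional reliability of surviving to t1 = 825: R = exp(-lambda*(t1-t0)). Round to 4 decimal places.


lambda = 0.002
t0 = 713, t1 = 825
t1 - t0 = 112
lambda * (t1-t0) = 0.002 * 112 = 0.224
R = exp(-0.224)
R = 0.7993

0.7993


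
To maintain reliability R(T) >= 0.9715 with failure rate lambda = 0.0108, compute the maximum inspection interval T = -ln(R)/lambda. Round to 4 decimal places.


R_target = 0.9715
lambda = 0.0108
-ln(0.9715) = 0.0289
T = 0.0289 / 0.0108
T = 2.6772

2.6772


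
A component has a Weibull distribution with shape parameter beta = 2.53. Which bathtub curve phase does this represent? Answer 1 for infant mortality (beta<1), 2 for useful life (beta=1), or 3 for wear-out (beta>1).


beta = 2.53
Compare beta to 1:
beta < 1 => infant mortality (phase 1)
beta = 1 => useful life (phase 2)
beta > 1 => wear-out (phase 3)
Since beta = 2.53, this is wear-out (increasing failure rate)
Phase = 3

3


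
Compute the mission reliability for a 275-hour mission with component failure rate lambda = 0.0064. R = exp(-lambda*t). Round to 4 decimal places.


lambda = 0.0064
mission_time = 275
lambda * t = 0.0064 * 275 = 1.76
R = exp(-1.76)
R = 0.172

0.172


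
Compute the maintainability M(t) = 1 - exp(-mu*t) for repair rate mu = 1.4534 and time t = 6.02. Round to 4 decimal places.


mu = 1.4534, t = 6.02
mu * t = 1.4534 * 6.02 = 8.7495
exp(-8.7495) = 0.0002
M(t) = 1 - 0.0002
M(t) = 0.9998

0.9998


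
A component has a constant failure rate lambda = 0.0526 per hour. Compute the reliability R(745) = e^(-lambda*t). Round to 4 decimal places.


lambda = 0.0526
t = 745
lambda * t = 39.187
R(t) = e^(-39.187)
R(t) = 0.0

0.0


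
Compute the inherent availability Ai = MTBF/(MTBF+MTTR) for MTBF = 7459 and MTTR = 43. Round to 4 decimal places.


MTBF = 7459
MTTR = 43
MTBF + MTTR = 7502
Ai = 7459 / 7502
Ai = 0.9943

0.9943


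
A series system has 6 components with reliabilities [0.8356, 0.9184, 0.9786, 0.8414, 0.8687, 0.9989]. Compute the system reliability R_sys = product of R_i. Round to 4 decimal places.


Components: [0.8356, 0.9184, 0.9786, 0.8414, 0.8687, 0.9989]
After component 1 (R=0.8356): product = 0.8356
After component 2 (R=0.9184): product = 0.7674
After component 3 (R=0.9786): product = 0.751
After component 4 (R=0.8414): product = 0.6319
After component 5 (R=0.8687): product = 0.5489
After component 6 (R=0.9989): product = 0.5483
R_sys = 0.5483

0.5483


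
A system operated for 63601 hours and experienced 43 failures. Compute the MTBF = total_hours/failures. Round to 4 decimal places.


total_hours = 63601
failures = 43
MTBF = 63601 / 43
MTBF = 1479.093

1479.093


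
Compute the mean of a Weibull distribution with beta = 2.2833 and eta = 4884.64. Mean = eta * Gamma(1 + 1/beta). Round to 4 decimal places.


beta = 2.2833, eta = 4884.64
1/beta = 0.438
1 + 1/beta = 1.438
Gamma(1.438) = 0.8858
Mean = 4884.64 * 0.8858
Mean = 4327.0341

4327.0341


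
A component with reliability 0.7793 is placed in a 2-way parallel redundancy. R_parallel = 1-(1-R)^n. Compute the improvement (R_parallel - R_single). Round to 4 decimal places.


R_single = 0.7793, n = 2
1 - R_single = 0.2207
(1 - R_single)^n = 0.2207^2 = 0.0487
R_parallel = 1 - 0.0487 = 0.9513
Improvement = 0.9513 - 0.7793
Improvement = 0.172

0.172


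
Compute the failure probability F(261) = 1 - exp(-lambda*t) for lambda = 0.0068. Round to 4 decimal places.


lambda = 0.0068, t = 261
lambda * t = 1.7748
exp(-1.7748) = 0.1695
F(t) = 1 - 0.1695
F(t) = 0.8305

0.8305


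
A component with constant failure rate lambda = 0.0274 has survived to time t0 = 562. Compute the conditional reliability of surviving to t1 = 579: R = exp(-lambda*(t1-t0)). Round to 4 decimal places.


lambda = 0.0274
t0 = 562, t1 = 579
t1 - t0 = 17
lambda * (t1-t0) = 0.0274 * 17 = 0.4658
R = exp(-0.4658)
R = 0.6276

0.6276


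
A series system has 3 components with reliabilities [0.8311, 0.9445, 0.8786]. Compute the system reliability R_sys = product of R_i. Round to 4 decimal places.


Components: [0.8311, 0.9445, 0.8786]
After component 1 (R=0.8311): product = 0.8311
After component 2 (R=0.9445): product = 0.785
After component 3 (R=0.8786): product = 0.6897
R_sys = 0.6897

0.6897


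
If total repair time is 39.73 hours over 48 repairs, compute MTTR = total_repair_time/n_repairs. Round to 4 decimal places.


total_repair_time = 39.73
n_repairs = 48
MTTR = 39.73 / 48
MTTR = 0.8277

0.8277


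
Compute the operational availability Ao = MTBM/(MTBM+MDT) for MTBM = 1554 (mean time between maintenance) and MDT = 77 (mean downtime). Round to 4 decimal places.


MTBM = 1554
MDT = 77
MTBM + MDT = 1631
Ao = 1554 / 1631
Ao = 0.9528

0.9528


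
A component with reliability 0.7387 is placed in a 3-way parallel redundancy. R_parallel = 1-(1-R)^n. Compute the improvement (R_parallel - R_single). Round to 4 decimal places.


R_single = 0.7387, n = 3
1 - R_single = 0.2613
(1 - R_single)^n = 0.2613^3 = 0.0178
R_parallel = 1 - 0.0178 = 0.9822
Improvement = 0.9822 - 0.7387
Improvement = 0.2435

0.2435


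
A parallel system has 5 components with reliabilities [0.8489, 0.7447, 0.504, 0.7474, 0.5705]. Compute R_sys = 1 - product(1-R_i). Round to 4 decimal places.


Components: [0.8489, 0.7447, 0.504, 0.7474, 0.5705]
(1 - 0.8489) = 0.1511, running product = 0.1511
(1 - 0.7447) = 0.2553, running product = 0.0386
(1 - 0.504) = 0.496, running product = 0.0191
(1 - 0.7474) = 0.2526, running product = 0.0048
(1 - 0.5705) = 0.4295, running product = 0.0021
Product of (1-R_i) = 0.0021
R_sys = 1 - 0.0021 = 0.9979

0.9979


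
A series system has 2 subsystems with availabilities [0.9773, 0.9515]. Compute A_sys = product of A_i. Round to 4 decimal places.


Subsystems: [0.9773, 0.9515]
After subsystem 1 (A=0.9773): product = 0.9773
After subsystem 2 (A=0.9515): product = 0.9299
A_sys = 0.9299

0.9299


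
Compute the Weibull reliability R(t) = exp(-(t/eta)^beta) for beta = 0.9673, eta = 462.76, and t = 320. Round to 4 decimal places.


beta = 0.9673, eta = 462.76, t = 320
t/eta = 320 / 462.76 = 0.6915
(t/eta)^beta = 0.6915^0.9673 = 0.6999
R(t) = exp(-0.6999)
R(t) = 0.4966

0.4966


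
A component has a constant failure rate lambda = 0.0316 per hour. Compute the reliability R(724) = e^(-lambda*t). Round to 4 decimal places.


lambda = 0.0316
t = 724
lambda * t = 22.8784
R(t) = e^(-22.8784)
R(t) = 0.0

0.0


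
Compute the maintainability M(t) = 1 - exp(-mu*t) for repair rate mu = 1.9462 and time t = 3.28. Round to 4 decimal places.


mu = 1.9462, t = 3.28
mu * t = 1.9462 * 3.28 = 6.3835
exp(-6.3835) = 0.0017
M(t) = 1 - 0.0017
M(t) = 0.9983

0.9983


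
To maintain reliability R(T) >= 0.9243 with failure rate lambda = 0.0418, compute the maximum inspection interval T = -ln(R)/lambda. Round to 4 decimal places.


R_target = 0.9243
lambda = 0.0418
-ln(0.9243) = 0.0787
T = 0.0787 / 0.0418
T = 1.8832

1.8832


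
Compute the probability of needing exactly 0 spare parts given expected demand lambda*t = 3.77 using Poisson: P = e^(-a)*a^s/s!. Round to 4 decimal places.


a = 3.77, s = 0
e^(-a) = e^(-3.77) = 0.0231
a^s = 3.77^0 = 1.0
s! = 1
P = 0.0231 * 1.0 / 1
P = 0.0231

0.0231


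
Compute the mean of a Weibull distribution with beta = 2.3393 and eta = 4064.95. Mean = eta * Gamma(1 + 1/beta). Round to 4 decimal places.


beta = 2.3393, eta = 4064.95
1/beta = 0.4275
1 + 1/beta = 1.4275
Gamma(1.4275) = 0.8861
Mean = 4064.95 * 0.8861
Mean = 3601.9865

3601.9865


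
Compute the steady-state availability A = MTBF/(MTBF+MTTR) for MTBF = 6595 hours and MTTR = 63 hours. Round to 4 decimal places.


MTBF = 6595
MTTR = 63
MTBF + MTTR = 6658
A = 6595 / 6658
A = 0.9905

0.9905


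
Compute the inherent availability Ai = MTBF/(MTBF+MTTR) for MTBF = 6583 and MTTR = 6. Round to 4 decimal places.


MTBF = 6583
MTTR = 6
MTBF + MTTR = 6589
Ai = 6583 / 6589
Ai = 0.9991

0.9991


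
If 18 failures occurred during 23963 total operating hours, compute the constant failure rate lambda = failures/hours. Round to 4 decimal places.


failures = 18
total_hours = 23963
lambda = 18 / 23963
lambda = 0.0008

0.0008


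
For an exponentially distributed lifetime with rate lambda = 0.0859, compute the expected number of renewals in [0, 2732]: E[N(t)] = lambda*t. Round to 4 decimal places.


lambda = 0.0859
t = 2732
E[N(t)] = lambda * t
E[N(t)] = 0.0859 * 2732
E[N(t)] = 234.6788

234.6788


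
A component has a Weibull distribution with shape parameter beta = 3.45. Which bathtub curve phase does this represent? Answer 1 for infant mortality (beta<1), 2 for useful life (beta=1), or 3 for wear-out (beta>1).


beta = 3.45
Compare beta to 1:
beta < 1 => infant mortality (phase 1)
beta = 1 => useful life (phase 2)
beta > 1 => wear-out (phase 3)
Since beta = 3.45, this is wear-out (increasing failure rate)
Phase = 3

3


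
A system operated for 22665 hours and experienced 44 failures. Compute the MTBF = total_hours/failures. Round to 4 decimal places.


total_hours = 22665
failures = 44
MTBF = 22665 / 44
MTBF = 515.1136

515.1136
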